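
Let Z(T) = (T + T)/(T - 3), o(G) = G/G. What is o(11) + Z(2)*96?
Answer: -383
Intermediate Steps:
o(G) = 1
Z(T) = 2*T/(-3 + T) (Z(T) = (2*T)/(-3 + T) = 2*T/(-3 + T))
o(11) + Z(2)*96 = 1 + (2*2/(-3 + 2))*96 = 1 + (2*2/(-1))*96 = 1 + (2*2*(-1))*96 = 1 - 4*96 = 1 - 384 = -383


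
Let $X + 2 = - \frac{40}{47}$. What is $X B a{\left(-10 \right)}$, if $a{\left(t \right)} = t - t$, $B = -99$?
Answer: $0$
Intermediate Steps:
$a{\left(t \right)} = 0$
$X = - \frac{134}{47}$ ($X = -2 - \frac{40}{47} = - \frac{134}{47} \approx -2.8511$)
$X B a{\left(-10 \right)} = \left(- \frac{134}{47}\right) \left(-99\right) 0 = \frac{13266}{47} \cdot 0 = 0$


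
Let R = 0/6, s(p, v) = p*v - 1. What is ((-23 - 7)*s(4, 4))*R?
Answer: 0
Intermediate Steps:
s(p, v) = -1 + p*v
R = 0 (R = 0*(⅙) = 0)
((-23 - 7)*s(4, 4))*R = ((-23 - 7)*(-1 + 4*4))*0 = -30*(-1 + 16)*0 = -30*15*0 = -450*0 = 0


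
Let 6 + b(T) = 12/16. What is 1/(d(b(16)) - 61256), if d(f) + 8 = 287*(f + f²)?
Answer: -16/877765 ≈ -1.8228e-5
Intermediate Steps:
b(T) = -21/4 (b(T) = -6 + 12/16 = -6 + 12*(1/16) = -6 + ¾ = -21/4)
d(f) = -8 + 287*f + 287*f² (d(f) = -8 + 287*(f + f²) = -8 + (287*f + 287*f²) = -8 + 287*f + 287*f²)
1/(d(b(16)) - 61256) = 1/((-8 + 287*(-21/4) + 287*(-21/4)²) - 61256) = 1/((-8 - 6027/4 + 287*(441/16)) - 61256) = 1/((-8 - 6027/4 + 126567/16) - 61256) = 1/(102331/16 - 61256) = 1/(-877765/16) = -16/877765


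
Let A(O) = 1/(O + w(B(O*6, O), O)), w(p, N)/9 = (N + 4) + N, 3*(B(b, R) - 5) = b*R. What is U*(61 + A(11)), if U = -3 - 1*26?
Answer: -433434/245 ≈ -1769.1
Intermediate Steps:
U = -29 (U = -3 - 26 = -29)
B(b, R) = 5 + R*b/3 (B(b, R) = 5 + (b*R)/3 = 5 + (R*b)/3 = 5 + R*b/3)
w(p, N) = 36 + 18*N (w(p, N) = 9*((N + 4) + N) = 9*((4 + N) + N) = 9*(4 + 2*N) = 36 + 18*N)
A(O) = 1/(36 + 19*O) (A(O) = 1/(O + (36 + 18*O)) = 1/(36 + 19*O))
U*(61 + A(11)) = -29*(61 + 1/(36 + 19*11)) = -29*(61 + 1/(36 + 209)) = -29*(61 + 1/245) = -29*14946/245 = -433434/245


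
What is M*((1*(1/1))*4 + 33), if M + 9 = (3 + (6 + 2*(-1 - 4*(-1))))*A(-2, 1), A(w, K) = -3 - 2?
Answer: -3108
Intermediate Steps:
A(w, K) = -5
M = -84 (M = -9 + (3 + (6 + 2*(-1 - 4*(-1))))*(-5) = -9 + (3 + (6 + 2*(-1 + 4)))*(-5) = -9 + (3 + (6 + 2*3))*(-5) = -9 + (3 + (6 + 6))*(-5) = -9 + (3 + 12)*(-5) = -9 + 15*(-5) = -9 - 75 = -84)
M*((1*(1/1))*4 + 33) = -84*((1*(1/1))*4 + 33) = -84*((1*(1*1))*4 + 33) = -84*((1*1)*4 + 33) = -84*(1*4 + 33) = -84*(4 + 33) = -84*37 = -3108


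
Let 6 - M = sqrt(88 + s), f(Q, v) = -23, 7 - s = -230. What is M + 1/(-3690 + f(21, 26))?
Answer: 22277/3713 - 5*sqrt(13) ≈ -12.028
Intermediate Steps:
s = 237 (s = 7 - 1*(-230) = 7 + 230 = 237)
M = 6 - 5*sqrt(13) (M = 6 - sqrt(88 + 237) = 6 - sqrt(325) = 6 - 5*sqrt(13) ≈ -12.028)
M + 1/(-3690 + f(21, 26)) = (6 - 5*sqrt(13)) + 1/(-3690 - 23) = (6 - 5*sqrt(13)) + 1/(-3713) = (6 - 5*sqrt(13)) - 1/3713 = 22277/3713 - 5*sqrt(13)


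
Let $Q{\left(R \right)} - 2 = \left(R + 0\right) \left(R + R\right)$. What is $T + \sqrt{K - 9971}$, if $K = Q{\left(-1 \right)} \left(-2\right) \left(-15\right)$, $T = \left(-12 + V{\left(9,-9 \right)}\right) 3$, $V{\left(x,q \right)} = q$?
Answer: $-63 + i \sqrt{9851} \approx -63.0 + 99.252 i$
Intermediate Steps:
$Q{\left(R \right)} = 2 + 2 R^{2}$ ($Q{\left(R \right)} = 2 + \left(R + 0\right) \left(R + R\right) = 2 + R 2 R = 2 + 2 R^{2}$)
$T = -63$ ($T = \left(-12 - 9\right) 3 = \left(-21\right) 3 = -63$)
$K = 120$ ($K = \left(2 + 2 \left(-1\right)^{2}\right) \left(-2\right) \left(-15\right) = \left(2 + 2 \cdot 1\right) \left(-2\right) \left(-15\right) = \left(2 + 2\right) \left(-2\right) \left(-15\right) = 4 \left(-2\right) \left(-15\right) = \left(-8\right) \left(-15\right) = 120$)
$T + \sqrt{K - 9971} = -63 + \sqrt{120 - 9971} = -63 + \sqrt{-9851} = -63 + i \sqrt{9851}$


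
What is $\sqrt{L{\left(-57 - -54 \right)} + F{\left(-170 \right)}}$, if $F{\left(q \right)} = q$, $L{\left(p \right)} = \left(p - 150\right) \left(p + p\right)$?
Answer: $2 \sqrt{187} \approx 27.35$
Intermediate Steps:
$L{\left(p \right)} = 2 p \left(-150 + p\right)$ ($L{\left(p \right)} = \left(-150 + p\right) 2 p = 2 p \left(-150 + p\right)$)
$\sqrt{L{\left(-57 - -54 \right)} + F{\left(-170 \right)}} = \sqrt{2 \left(-57 - -54\right) \left(-150 - 3\right) - 170} = \sqrt{2 \left(-57 + 54\right) \left(-150 + \left(-57 + 54\right)\right) - 170} = \sqrt{2 \left(-3\right) \left(-150 - 3\right) - 170} = \sqrt{2 \left(-3\right) \left(-153\right) - 170} = \sqrt{918 - 170} = \sqrt{748} = 2 \sqrt{187}$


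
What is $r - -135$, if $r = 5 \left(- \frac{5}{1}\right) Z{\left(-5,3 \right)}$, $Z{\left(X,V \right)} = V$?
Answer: $60$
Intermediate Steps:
$r = -75$ ($r = 5 \left(- \frac{5}{1}\right) 3 = 5 \left(\left(-5\right) 1\right) 3 = 5 \left(-5\right) 3 = \left(-25\right) 3 = -75$)
$r - -135 = -75 - -135 = -75 + 135 = 60$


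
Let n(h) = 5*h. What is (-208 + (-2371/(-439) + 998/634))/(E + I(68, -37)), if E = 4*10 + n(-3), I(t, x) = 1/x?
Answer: -258770933/32146653 ≈ -8.0497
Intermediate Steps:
E = 25 (E = 4*10 + 5*(-3) = 40 - 15 = 25)
(-208 + (-2371/(-439) + 998/634))/(E + I(68, -37)) = (-208 + (-2371/(-439) + 998/634))/(25 + 1/(-37)) = (-208 + (-2371*(-1/439) + 998*(1/634)))/(25 - 1/37) = (-208 + (2371/439 + 499/317))/(924/37) = (-208 + 970668/139163)*(37/924) = -27975236/139163*37/924 = -258770933/32146653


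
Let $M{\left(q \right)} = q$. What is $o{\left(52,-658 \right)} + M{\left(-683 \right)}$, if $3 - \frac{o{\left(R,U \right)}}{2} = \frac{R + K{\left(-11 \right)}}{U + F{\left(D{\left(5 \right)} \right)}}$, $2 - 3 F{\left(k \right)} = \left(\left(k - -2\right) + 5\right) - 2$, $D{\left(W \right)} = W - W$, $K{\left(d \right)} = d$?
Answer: $- \frac{446061}{659} \approx -676.88$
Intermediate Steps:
$D{\left(W \right)} = 0$
$F{\left(k \right)} = -1 - \frac{k}{3}$ ($F{\left(k \right)} = \frac{2}{3} - \frac{\left(\left(k - -2\right) + 5\right) - 2}{3} = \frac{2}{3} - \frac{\left(\left(k + 2\right) + 5\right) - 2}{3} = \frac{2}{3} - \frac{\left(\left(2 + k\right) + 5\right) - 2}{3} = \frac{2}{3} - \frac{\left(7 + k\right) - 2}{3} = \frac{2}{3} - \frac{5 + k}{3} = \frac{2}{3} - \left(\frac{5}{3} + \frac{k}{3}\right) = -1 - \frac{k}{3}$)
$o{\left(R,U \right)} = 6 - \frac{2 \left(-11 + R\right)}{-1 + U}$ ($o{\left(R,U \right)} = 6 - 2 \frac{R - 11}{U - 1} = 6 - 2 \frac{-11 + R}{U + \left(-1 + 0\right)} = 6 - 2 \frac{-11 + R}{U - 1} = 6 - 2 \frac{-11 + R}{-1 + U} = 6 - \frac{2 \left(-11 + R\right)}{-1 + U}$)
$o{\left(52,-658 \right)} + M{\left(-683 \right)} = \frac{2 \left(8 - 52 + 3 \left(-658\right)\right)}{-1 - 658} - 683 = \frac{2 \left(8 - 52 - 1974\right)}{-659} - 683 = 2 \left(- \frac{1}{659}\right) \left(-2018\right) - 683 = \frac{4036}{659} - 683 = - \frac{446061}{659}$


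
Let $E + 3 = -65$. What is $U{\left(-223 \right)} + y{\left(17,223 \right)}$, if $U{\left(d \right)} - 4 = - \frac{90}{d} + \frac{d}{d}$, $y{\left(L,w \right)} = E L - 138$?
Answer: $- \frac{287357}{223} \approx -1288.6$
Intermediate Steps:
$E = -68$ ($E = -3 - 65 = -68$)
$y{\left(L,w \right)} = -138 - 68 L$ ($y{\left(L,w \right)} = - 68 L - 138 = -138 - 68 L$)
$U{\left(d \right)} = 5 - \frac{90}{d}$ ($U{\left(d \right)} = 4 - \left(\frac{90}{d} - \frac{d}{d}\right) = 4 + \left(- \frac{90}{d} + 1\right) = 4 + \left(1 - \frac{90}{d}\right) = 5 - \frac{90}{d}$)
$U{\left(-223 \right)} + y{\left(17,223 \right)} = \left(5 - \frac{90}{-223}\right) - 1294 = \left(5 - - \frac{90}{223}\right) - 1294 = \left(5 + \frac{90}{223}\right) - 1294 = \frac{1205}{223} - 1294 = - \frac{287357}{223}$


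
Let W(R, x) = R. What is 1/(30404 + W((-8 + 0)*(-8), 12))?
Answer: 1/30468 ≈ 3.2821e-5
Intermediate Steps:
1/(30404 + W((-8 + 0)*(-8), 12)) = 1/(30404 + (-8 + 0)*(-8)) = 1/(30404 - 8*(-8)) = 1/(30404 + 64) = 1/30468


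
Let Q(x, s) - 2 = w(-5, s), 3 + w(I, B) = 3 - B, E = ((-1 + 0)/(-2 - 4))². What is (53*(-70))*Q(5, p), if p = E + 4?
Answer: 135415/18 ≈ 7523.1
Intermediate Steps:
E = 1/36 (E = (-1/(-6))² = (-1*(-⅙))² = (⅙)² = 1/36 ≈ 0.027778)
p = 145/36 (p = 1/36 + 4 = 145/36 ≈ 4.0278)
w(I, B) = -B (w(I, B) = -3 + (3 - B) = -B)
Q(x, s) = 2 - s
(53*(-70))*Q(5, p) = (53*(-70))*(2 - 1*145/36) = -3710*(2 - 145/36) = -3710*(-73/36) = 135415/18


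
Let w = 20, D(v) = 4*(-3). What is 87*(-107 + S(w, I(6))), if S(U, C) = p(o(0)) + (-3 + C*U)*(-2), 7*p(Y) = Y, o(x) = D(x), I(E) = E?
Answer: -208713/7 ≈ -29816.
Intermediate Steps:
D(v) = -12
o(x) = -12
p(Y) = Y/7
S(U, C) = 30/7 - 2*C*U (S(U, C) = (⅐)*(-12) + (-3 + C*U)*(-2) = -12/7 + (6 - 2*C*U) = 30/7 - 2*C*U)
87*(-107 + S(w, I(6))) = 87*(-107 + (30/7 - 2*6*20)) = 87*(-107 + (30/7 - 240)) = 87*(-107 - 1650/7) = 87*(-2399/7) = -208713/7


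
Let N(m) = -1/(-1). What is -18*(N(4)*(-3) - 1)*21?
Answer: 1512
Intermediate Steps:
N(m) = 1 (N(m) = -1*(-1) = 1)
-18*(N(4)*(-3) - 1)*21 = -18*(1*(-3) - 1)*21 = -18*(-3 - 1)*21 = -18*(-4)*21 = 72*21 = 1512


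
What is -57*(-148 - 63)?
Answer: 12027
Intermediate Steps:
-57*(-148 - 63) = -57*(-211) = 12027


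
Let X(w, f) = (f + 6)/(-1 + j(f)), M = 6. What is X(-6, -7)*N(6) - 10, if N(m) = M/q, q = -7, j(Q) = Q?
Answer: -283/28 ≈ -10.107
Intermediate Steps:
X(w, f) = (6 + f)/(-1 + f) (X(w, f) = (f + 6)/(-1 + f) = (6 + f)/(-1 + f))
N(m) = -6/7 (N(m) = 6/(-7) = 6*(-⅐) = -6/7)
X(-6, -7)*N(6) - 10 = ((6 - 7)/(-1 - 7))*(-6/7) - 10 = (-1/(-8))*(-6/7) - 10 = -⅛*(-1)*(-6/7) - 10 = (⅛)*(-6/7) - 10 = -3/28 - 10 = -283/28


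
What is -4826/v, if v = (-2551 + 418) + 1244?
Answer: 38/7 ≈ 5.4286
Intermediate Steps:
v = -889 (v = -2133 + 1244 = -889)
-4826/v = -4826/(-889) = -4826*(-1/889) = 38/7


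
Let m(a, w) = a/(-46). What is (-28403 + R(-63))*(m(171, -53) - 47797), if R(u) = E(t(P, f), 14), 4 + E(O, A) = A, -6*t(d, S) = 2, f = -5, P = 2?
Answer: 62431465369/46 ≈ 1.3572e+9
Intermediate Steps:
t(d, S) = -1/3 (t(d, S) = -1/6*2 = -1/3)
m(a, w) = -a/46 (m(a, w) = a*(-1/46) = -a/46)
E(O, A) = -4 + A
R(u) = 10 (R(u) = -4 + 14 = 10)
(-28403 + R(-63))*(m(171, -53) - 47797) = (-28403 + 10)*(-1/46*171 - 47797) = -28393*(-171/46 - 47797) = -28393*(-2198833/46) = 62431465369/46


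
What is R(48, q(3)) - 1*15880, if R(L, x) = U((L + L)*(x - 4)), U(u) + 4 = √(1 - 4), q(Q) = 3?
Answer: -15884 + I*√3 ≈ -15884.0 + 1.732*I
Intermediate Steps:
U(u) = -4 + I*√3 (U(u) = -4 + √(1 - 4) = -4 + √(-3) = -4 + I*√3)
R(L, x) = -4 + I*√3
R(48, q(3)) - 1*15880 = (-4 + I*√3) - 1*15880 = (-4 + I*√3) - 15880 = -15884 + I*√3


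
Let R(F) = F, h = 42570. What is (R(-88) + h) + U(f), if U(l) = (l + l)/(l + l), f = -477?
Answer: 42483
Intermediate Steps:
U(l) = 1 (U(l) = (2*l)/((2*l)) = (2*l)*(1/(2*l)) = 1)
(R(-88) + h) + U(f) = (-88 + 42570) + 1 = 42482 + 1 = 42483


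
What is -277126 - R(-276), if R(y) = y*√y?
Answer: -277126 + 552*I*√69 ≈ -2.7713e+5 + 4585.3*I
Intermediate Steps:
R(y) = y^(3/2)
-277126 - R(-276) = -277126 - (-276)^(3/2) = -277126 - (-552)*I*√69 = -277126 + 552*I*√69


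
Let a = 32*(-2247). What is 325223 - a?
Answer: 397127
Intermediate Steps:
a = -71904
325223 - a = 325223 - 1*(-71904) = 325223 + 71904 = 397127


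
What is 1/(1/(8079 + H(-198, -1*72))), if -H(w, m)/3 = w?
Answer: 8673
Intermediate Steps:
H(w, m) = -3*w
1/(1/(8079 + H(-198, -1*72))) = 1/(1/(8079 - 3*(-198))) = 1/(1/(8079 + 594)) = 1/(1/8673) = 8673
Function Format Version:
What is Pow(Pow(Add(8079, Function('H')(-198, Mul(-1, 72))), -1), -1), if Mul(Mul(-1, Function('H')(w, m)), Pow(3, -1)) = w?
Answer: 8673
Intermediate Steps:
Function('H')(w, m) = Mul(-3, w)
Pow(Pow(Add(8079, Function('H')(-198, Mul(-1, 72))), -1), -1) = Pow(Pow(Add(8079, Mul(-3, -198)), -1), -1) = Pow(Pow(Add(8079, 594), -1), -1) = Pow(Pow(8673, -1), -1) = Pow(Rational(1, 8673), -1) = 8673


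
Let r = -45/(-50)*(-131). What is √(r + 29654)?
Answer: 11*√24410/10 ≈ 171.86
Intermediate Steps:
r = -1179/10 (r = -45*(-1/50)*(-131) = (9/10)*(-131) = -1179/10 ≈ -117.90)
√(r + 29654) = √(-1179/10 + 29654) = √(295361/10) = 11*√24410/10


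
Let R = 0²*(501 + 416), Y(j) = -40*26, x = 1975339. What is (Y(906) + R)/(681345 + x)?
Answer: -260/664171 ≈ -0.00039147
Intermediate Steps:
Y(j) = -1040
R = 0 (R = 0*917 = 0)
(Y(906) + R)/(681345 + x) = (-1040 + 0)/(681345 + 1975339) = -1040/2656684 = -1040*1/2656684 = -260/664171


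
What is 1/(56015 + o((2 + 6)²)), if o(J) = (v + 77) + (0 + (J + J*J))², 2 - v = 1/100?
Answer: 100/1736169399 ≈ 5.7598e-8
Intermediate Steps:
v = 199/100 (v = 2 - 1/100 = 199/100 ≈ 1.9900)
o(J) = 7899/100 + (J + J²)² (o(J) = (199/100 + 77) + (0 + (J + J*J))² = 7899/100 + (0 + (J + J²))² = 7899/100 + (J + J²)²)
1/(56015 + o((2 + 6)²)) = 1/(56015 + (7899/100 + ((2 + 6)²)²*(1 + (2 + 6)²)²)) = 1/(56015 + (7899/100 + (8²)²*(1 + 8²)²)) = 1/(56015 + (7899/100 + 64²*(1 + 64)²)) = 1/(56015 + (7899/100 + 4096*65²)) = 1/(56015 + (7899/100 + 4096*4225)) = 1/(56015 + (7899/100 + 17305600)) = 1/(56015 + 1730567899/100) = 1/(1736169399/100) = 100/1736169399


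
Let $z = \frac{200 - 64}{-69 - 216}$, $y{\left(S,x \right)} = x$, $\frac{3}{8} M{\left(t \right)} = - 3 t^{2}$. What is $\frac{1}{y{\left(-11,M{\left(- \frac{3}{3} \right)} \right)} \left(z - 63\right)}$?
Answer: $\frac{285}{144728} \approx 0.0019692$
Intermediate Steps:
$M{\left(t \right)} = - 8 t^{2}$ ($M{\left(t \right)} = \frac{8 \left(- 3 t^{2}\right)}{3} = - 8 t^{2}$)
$z = - \frac{136}{285}$ ($z = \frac{136}{-285} = 136 \left(- \frac{1}{285}\right) = - \frac{136}{285} \approx -0.47719$)
$\frac{1}{y{\left(-11,M{\left(- \frac{3}{3} \right)} \right)} \left(z - 63\right)} = \frac{1}{- 8 \left(- \frac{3}{3}\right)^{2} \left(- \frac{136}{285} - 63\right)} = \frac{1}{- 8 \left(\left(-3\right) \frac{1}{3}\right)^{2} \left(- \frac{18091}{285}\right)} = \frac{1}{- 8 \left(-1\right)^{2} \left(- \frac{18091}{285}\right)} = \frac{1}{\left(-8\right) 1 \left(- \frac{18091}{285}\right)} = \frac{1}{\left(-8\right) \left(- \frac{18091}{285}\right)} = \frac{1}{\frac{144728}{285}} = \frac{285}{144728}$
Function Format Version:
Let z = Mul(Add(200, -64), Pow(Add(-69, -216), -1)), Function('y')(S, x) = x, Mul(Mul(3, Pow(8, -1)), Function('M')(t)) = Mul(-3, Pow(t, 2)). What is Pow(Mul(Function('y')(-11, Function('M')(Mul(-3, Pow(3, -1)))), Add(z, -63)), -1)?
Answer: Rational(285, 144728) ≈ 0.0019692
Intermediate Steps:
Function('M')(t) = Mul(-8, Pow(t, 2)) (Function('M')(t) = Mul(Rational(8, 3), Mul(-3, Pow(t, 2))) = Mul(-8, Pow(t, 2)))
z = Rational(-136, 285) (z = Mul(136, Pow(-285, -1)) = Mul(136, Rational(-1, 285)) = Rational(-136, 285) ≈ -0.47719)
Pow(Mul(Function('y')(-11, Function('M')(Mul(-3, Pow(3, -1)))), Add(z, -63)), -1) = Pow(Mul(Mul(-8, Pow(Mul(-3, Pow(3, -1)), 2)), Add(Rational(-136, 285), -63)), -1) = Pow(Mul(Mul(-8, Pow(Mul(-3, Rational(1, 3)), 2)), Rational(-18091, 285)), -1) = Pow(Mul(Mul(-8, Pow(-1, 2)), Rational(-18091, 285)), -1) = Pow(Mul(Mul(-8, 1), Rational(-18091, 285)), -1) = Pow(Mul(-8, Rational(-18091, 285)), -1) = Pow(Rational(144728, 285), -1) = Rational(285, 144728)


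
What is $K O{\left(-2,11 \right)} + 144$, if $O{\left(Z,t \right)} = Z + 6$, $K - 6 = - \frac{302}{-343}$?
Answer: $\frac{58832}{343} \approx 171.52$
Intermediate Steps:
$K = \frac{2360}{343}$ ($K = 6 - \frac{302}{-343} = 6 - - \frac{302}{343} = 6 + \frac{302}{343} = \frac{2360}{343} \approx 6.8805$)
$O{\left(Z,t \right)} = 6 + Z$
$K O{\left(-2,11 \right)} + 144 = \frac{2360 \left(6 - 2\right)}{343} + 144 = \frac{2360}{343} \cdot 4 + 144 = \frac{9440}{343} + 144 = \frac{58832}{343}$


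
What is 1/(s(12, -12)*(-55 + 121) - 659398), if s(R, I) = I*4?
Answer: -1/662566 ≈ -1.5093e-6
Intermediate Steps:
s(R, I) = 4*I
1/(s(12, -12)*(-55 + 121) - 659398) = 1/((4*(-12))*(-55 + 121) - 659398) = 1/(-48*66 - 659398) = 1/(-3168 - 659398) = 1/(-662566) = -1/662566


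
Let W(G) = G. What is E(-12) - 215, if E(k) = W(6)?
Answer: -209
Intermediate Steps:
E(k) = 6
E(-12) - 215 = 6 - 215 = -209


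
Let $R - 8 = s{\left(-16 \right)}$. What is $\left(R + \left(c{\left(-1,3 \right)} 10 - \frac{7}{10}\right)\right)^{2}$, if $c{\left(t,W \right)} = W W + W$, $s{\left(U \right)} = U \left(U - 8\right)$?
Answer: $\frac{26142769}{100} \approx 2.6143 \cdot 10^{5}$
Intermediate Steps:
$s{\left(U \right)} = U \left(-8 + U\right)$
$c{\left(t,W \right)} = W + W^{2}$ ($c{\left(t,W \right)} = W^{2} + W = W + W^{2}$)
$R = 392$ ($R = 8 - 16 \left(-8 - 16\right) = 8 - -384 = 8 + 384 = 392$)
$\left(R + \left(c{\left(-1,3 \right)} 10 - \frac{7}{10}\right)\right)^{2} = \left(392 - \left(\frac{7}{10} - 3 \left(1 + 3\right) 10\right)\right)^{2} = \left(392 - \left(\frac{7}{10} - 3 \cdot 4 \cdot 10\right)\right)^{2} = \left(392 + \left(12 \cdot 10 - \frac{7}{10}\right)\right)^{2} = \left(392 + \left(120 - \frac{7}{10}\right)\right)^{2} = \left(392 + \frac{1193}{10}\right)^{2} = \left(\frac{5113}{10}\right)^{2} = \frac{26142769}{100}$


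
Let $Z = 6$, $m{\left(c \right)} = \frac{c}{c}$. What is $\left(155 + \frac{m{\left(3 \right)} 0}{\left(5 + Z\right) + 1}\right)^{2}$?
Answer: $24025$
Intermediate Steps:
$m{\left(c \right)} = 1$
$\left(155 + \frac{m{\left(3 \right)} 0}{\left(5 + Z\right) + 1}\right)^{2} = \left(155 + \frac{1 \cdot 0}{\left(5 + 6\right) + 1}\right)^{2} = \left(155 + \frac{0}{11 + 1}\right)^{2} = \left(155 + \frac{0}{12}\right)^{2} = \left(155 + 0 \cdot \frac{1}{12}\right)^{2} = \left(155 + 0\right)^{2} = 155^{2} = 24025$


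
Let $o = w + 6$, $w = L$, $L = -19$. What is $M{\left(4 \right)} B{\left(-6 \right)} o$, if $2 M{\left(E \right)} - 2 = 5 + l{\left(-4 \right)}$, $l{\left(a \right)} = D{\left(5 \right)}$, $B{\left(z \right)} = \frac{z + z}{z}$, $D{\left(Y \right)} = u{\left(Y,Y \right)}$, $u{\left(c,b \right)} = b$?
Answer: $-156$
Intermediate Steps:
$D{\left(Y \right)} = Y$
$B{\left(z \right)} = 2$ ($B{\left(z \right)} = \frac{2 z}{z} = 2$)
$w = -19$
$l{\left(a \right)} = 5$
$M{\left(E \right)} = 6$ ($M{\left(E \right)} = 1 + \frac{5 + 5}{2} = 1 + \frac{1}{2} \cdot 10 = 1 + 5 = 6$)
$o = -13$ ($o = -19 + 6 = -13$)
$M{\left(4 \right)} B{\left(-6 \right)} o = 6 \cdot 2 \left(-13\right) = 12 \left(-13\right) = -156$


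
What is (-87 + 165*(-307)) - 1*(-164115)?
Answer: 113373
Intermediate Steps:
(-87 + 165*(-307)) - 1*(-164115) = (-87 - 50655) + 164115 = -50742 + 164115 = 113373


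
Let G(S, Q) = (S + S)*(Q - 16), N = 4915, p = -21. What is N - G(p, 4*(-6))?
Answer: 3235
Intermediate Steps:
G(S, Q) = 2*S*(-16 + Q) (G(S, Q) = (2*S)*(-16 + Q) = 2*S*(-16 + Q))
N - G(p, 4*(-6)) = 4915 - 2*(-21)*(-16 + 4*(-6)) = 4915 - 2*(-21)*(-16 - 24) = 4915 - 2*(-21)*(-40) = 4915 - 1*1680 = 4915 - 1680 = 3235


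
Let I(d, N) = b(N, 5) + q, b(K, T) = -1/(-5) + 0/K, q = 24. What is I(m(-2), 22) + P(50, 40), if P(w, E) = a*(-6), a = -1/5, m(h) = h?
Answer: 127/5 ≈ 25.400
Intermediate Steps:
b(K, T) = 1/5 (b(K, T) = -1*(-1/5) + 0 = 1/5 + 0 = 1/5)
a = -1/5 (a = -1*1/5 = -1/5 ≈ -0.20000)
I(d, N) = 121/5 (I(d, N) = 1/5 + 24 = 121/5)
P(w, E) = 6/5 (P(w, E) = -1/5*(-6) = 6/5)
I(m(-2), 22) + P(50, 40) = 121/5 + 6/5 = 127/5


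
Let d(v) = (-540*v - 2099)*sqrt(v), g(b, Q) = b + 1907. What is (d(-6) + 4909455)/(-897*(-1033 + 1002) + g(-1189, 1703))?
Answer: 981891/5705 + I*sqrt(6)/25 ≈ 172.11 + 0.09798*I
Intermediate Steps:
g(b, Q) = 1907 + b
d(v) = sqrt(v)*(-2099 - 540*v) (d(v) = (-2099 - 540*v)*sqrt(v) = sqrt(v)*(-2099 - 540*v))
(d(-6) + 4909455)/(-897*(-1033 + 1002) + g(-1189, 1703)) = (sqrt(-6)*(-2099 - 540*(-6)) + 4909455)/(-897*(-1033 + 1002) + (1907 - 1189)) = ((I*sqrt(6))*(-2099 + 3240) + 4909455)/(-897*(-31) + 718) = ((I*sqrt(6))*1141 + 4909455)/(27807 + 718) = (1141*I*sqrt(6) + 4909455)/28525 = (4909455 + 1141*I*sqrt(6))*(1/28525) = 981891/5705 + I*sqrt(6)/25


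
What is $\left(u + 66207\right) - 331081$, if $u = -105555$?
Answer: $-370429$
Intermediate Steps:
$\left(u + 66207\right) - 331081 = \left(-105555 + 66207\right) - 331081 = -39348 - 331081 = -370429$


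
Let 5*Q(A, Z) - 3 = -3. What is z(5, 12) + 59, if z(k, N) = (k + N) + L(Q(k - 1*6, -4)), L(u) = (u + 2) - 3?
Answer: 75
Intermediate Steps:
Q(A, Z) = 0 (Q(A, Z) = ⅗ + (⅕)*(-3) = ⅗ - ⅗ = 0)
L(u) = -1 + u (L(u) = (2 + u) - 3 = -1 + u)
z(k, N) = -1 + N + k (z(k, N) = (k + N) + (-1 + 0) = (N + k) - 1 = -1 + N + k)
z(5, 12) + 59 = (-1 + 12 + 5) + 59 = 16 + 59 = 75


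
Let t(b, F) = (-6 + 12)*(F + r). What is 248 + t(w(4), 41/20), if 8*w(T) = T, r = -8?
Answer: 2123/10 ≈ 212.30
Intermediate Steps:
w(T) = T/8
t(b, F) = -48 + 6*F (t(b, F) = (-6 + 12)*(F - 8) = 6*(-8 + F) = -48 + 6*F)
248 + t(w(4), 41/20) = 248 + (-48 + 6*(41/20)) = 248 + (-48 + 123/10) = 248 - 357/10 = 2123/10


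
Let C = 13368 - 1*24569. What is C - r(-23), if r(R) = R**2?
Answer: -11730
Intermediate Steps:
C = -11201 (C = 13368 - 24569 = -11201)
C - r(-23) = -11201 - 1*(-23)**2 = -11201 - 1*529 = -11201 - 529 = -11730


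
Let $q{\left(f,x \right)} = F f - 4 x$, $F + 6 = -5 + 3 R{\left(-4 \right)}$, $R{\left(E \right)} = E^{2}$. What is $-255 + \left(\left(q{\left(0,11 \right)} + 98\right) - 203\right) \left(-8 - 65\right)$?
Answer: $10622$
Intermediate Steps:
$F = 37$ ($F = -6 - \left(5 - 3 \left(-4\right)^{2}\right) = -6 + \left(-5 + 3 \cdot 16\right) = -6 + \left(-5 + 48\right) = -6 + 43 = 37$)
$q{\left(f,x \right)} = - 4 x + 37 f$ ($q{\left(f,x \right)} = 37 f - 4 x = - 4 x + 37 f$)
$-255 + \left(\left(q{\left(0,11 \right)} + 98\right) - 203\right) \left(-8 - 65\right) = -255 + \left(\left(\left(\left(-4\right) 11 + 37 \cdot 0\right) + 98\right) - 203\right) \left(-8 - 65\right) = -255 + \left(\left(\left(-44 + 0\right) + 98\right) - 203\right) \left(-73\right) = -255 + \left(\left(-44 + 98\right) - 203\right) \left(-73\right) = -255 + \left(54 - 203\right) \left(-73\right) = -255 - -10877 = -255 + 10877 = 10622$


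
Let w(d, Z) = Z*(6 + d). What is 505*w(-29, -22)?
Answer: 255530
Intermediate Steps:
505*w(-29, -22) = 505*(-22*(6 - 29)) = 505*(-22*(-23)) = 505*506 = 255530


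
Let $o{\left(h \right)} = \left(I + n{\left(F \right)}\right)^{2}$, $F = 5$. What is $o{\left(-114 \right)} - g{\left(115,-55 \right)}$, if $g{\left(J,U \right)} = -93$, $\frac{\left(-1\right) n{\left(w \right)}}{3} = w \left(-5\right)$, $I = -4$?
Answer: $5134$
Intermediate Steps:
$n{\left(w \right)} = 15 w$ ($n{\left(w \right)} = - 3 w \left(-5\right) = - 3 \left(- 5 w\right) = 15 w$)
$o{\left(h \right)} = 5041$ ($o{\left(h \right)} = \left(-4 + 15 \cdot 5\right)^{2} = \left(-4 + 75\right)^{2} = 71^{2} = 5041$)
$o{\left(-114 \right)} - g{\left(115,-55 \right)} = 5041 - -93 = 5041 + 93 = 5134$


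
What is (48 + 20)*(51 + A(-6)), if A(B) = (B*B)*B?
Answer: -11220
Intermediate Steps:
A(B) = B**3 (A(B) = B**2*B = B**3)
(48 + 20)*(51 + A(-6)) = (48 + 20)*(51 + (-6)**3) = 68*(51 - 216) = 68*(-165) = -11220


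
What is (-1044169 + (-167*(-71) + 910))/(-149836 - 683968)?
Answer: 515701/416902 ≈ 1.2370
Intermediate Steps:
(-1044169 + (-167*(-71) + 910))/(-149836 - 683968) = (-1044169 + (11857 + 910))/(-833804) = (-1044169 + 12767)*(-1/833804) = -1031402*(-1/833804) = 515701/416902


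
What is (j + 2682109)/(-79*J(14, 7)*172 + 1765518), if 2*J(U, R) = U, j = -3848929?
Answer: -583410/835201 ≈ -0.69853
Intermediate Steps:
J(U, R) = U/2
(j + 2682109)/(-79*J(14, 7)*172 + 1765518) = (-3848929 + 2682109)/(-79*14/2*172 + 1765518) = -1166820/(-79*7*172 + 1765518) = -1166820/(-553*172 + 1765518) = -1166820/(-95116 + 1765518) = -1166820/1670402 = -1166820*1/1670402 = -583410/835201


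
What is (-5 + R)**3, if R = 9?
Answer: 64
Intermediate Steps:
(-5 + R)**3 = (-5 + 9)**3 = 4**3 = 64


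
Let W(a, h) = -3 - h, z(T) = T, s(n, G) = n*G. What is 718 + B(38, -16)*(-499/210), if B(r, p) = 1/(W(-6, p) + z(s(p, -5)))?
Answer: 14022041/19530 ≈ 717.97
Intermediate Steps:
s(n, G) = G*n
B(r, p) = 1/(-3 - 6*p) (B(r, p) = 1/((-3 - p) - 5*p) = 1/(-3 - 6*p))
718 + B(38, -16)*(-499/210) = 718 + (-1/(3 + 6*(-16)))*(-499/210) = 718 + (-1/(3 - 96))*(-499*1/210) = 718 - 1/(-93)*(-499/210) = 718 - 1*(-1/93)*(-499/210) = 718 + (1/93)*(-499/210) = 718 - 499/19530 = 14022041/19530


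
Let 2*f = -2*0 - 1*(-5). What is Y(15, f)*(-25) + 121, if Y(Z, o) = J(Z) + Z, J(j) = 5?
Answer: -379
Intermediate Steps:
f = 5/2 (f = (-2*0 - 1*(-5))/2 = (0 + 5)/2 = (½)*5 = 5/2 ≈ 2.5000)
Y(Z, o) = 5 + Z
Y(15, f)*(-25) + 121 = (5 + 15)*(-25) + 121 = 20*(-25) + 121 = -500 + 121 = -379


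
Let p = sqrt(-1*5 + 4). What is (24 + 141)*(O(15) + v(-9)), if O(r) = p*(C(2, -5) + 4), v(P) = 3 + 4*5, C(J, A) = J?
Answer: 3795 + 990*I ≈ 3795.0 + 990.0*I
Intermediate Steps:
p = I (p = sqrt(-5 + 4) = sqrt(-1) = I ≈ 1.0*I)
v(P) = 23 (v(P) = 3 + 20 = 23)
O(r) = 6*I (O(r) = I*(2 + 4) = I*6 = 6*I)
(24 + 141)*(O(15) + v(-9)) = (24 + 141)*(6*I + 23) = 165*(23 + 6*I) = 3795 + 990*I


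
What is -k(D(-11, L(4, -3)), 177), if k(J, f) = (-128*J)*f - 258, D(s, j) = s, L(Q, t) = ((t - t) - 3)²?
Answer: -248958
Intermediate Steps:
L(Q, t) = 9 (L(Q, t) = (0 - 3)² = (-3)² = 9)
k(J, f) = -258 - 128*J*f (k(J, f) = -128*J*f - 258 = -258 - 128*J*f)
-k(D(-11, L(4, -3)), 177) = -(-258 - 128*(-11)*177) = -(-258 + 249216) = -1*248958 = -248958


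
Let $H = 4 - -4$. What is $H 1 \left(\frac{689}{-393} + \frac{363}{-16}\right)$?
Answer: $- \frac{153683}{786} \approx -195.53$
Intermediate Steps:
$H = 8$ ($H = 4 + 4 = 8$)
$H 1 \left(\frac{689}{-393} + \frac{363}{-16}\right) = 8 \cdot 1 \left(\frac{689}{-393} + \frac{363}{-16}\right) = 8 \left(689 \left(- \frac{1}{393}\right) + 363 \left(- \frac{1}{16}\right)\right) = 8 \left(- \frac{689}{393} - \frac{363}{16}\right) = 8 \left(- \frac{153683}{6288}\right) = - \frac{153683}{786}$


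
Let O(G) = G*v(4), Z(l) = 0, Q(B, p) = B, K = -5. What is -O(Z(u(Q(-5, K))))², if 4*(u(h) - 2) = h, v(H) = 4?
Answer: 0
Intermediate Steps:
u(h) = 2 + h/4
O(G) = 4*G (O(G) = G*4 = 4*G)
-O(Z(u(Q(-5, K))))² = -(4*0)² = -1*0² = -1*0 = 0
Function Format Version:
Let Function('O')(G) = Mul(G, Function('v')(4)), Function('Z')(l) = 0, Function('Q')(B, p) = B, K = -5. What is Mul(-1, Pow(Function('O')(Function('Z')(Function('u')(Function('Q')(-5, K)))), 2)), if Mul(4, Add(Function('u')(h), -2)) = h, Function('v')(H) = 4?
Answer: 0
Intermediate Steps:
Function('u')(h) = Add(2, Mul(Rational(1, 4), h))
Function('O')(G) = Mul(4, G) (Function('O')(G) = Mul(G, 4) = Mul(4, G))
Mul(-1, Pow(Function('O')(Function('Z')(Function('u')(Function('Q')(-5, K)))), 2)) = Mul(-1, Pow(Mul(4, 0), 2)) = Mul(-1, Pow(0, 2)) = Mul(-1, 0) = 0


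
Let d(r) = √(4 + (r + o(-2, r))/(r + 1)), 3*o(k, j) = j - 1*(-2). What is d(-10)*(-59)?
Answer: -59*√438/9 ≈ -137.20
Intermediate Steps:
o(k, j) = ⅔ + j/3 (o(k, j) = (j - 1*(-2))/3 = (j + 2)/3 = (2 + j)/3 = ⅔ + j/3)
d(r) = √(4 + (⅔ + 4*r/3)/(1 + r)) (d(r) = √(4 + (r + (⅔ + r/3))/(r + 1)) = √(4 + (⅔ + 4*r/3)/(1 + r)))
d(-10)*(-59) = (√6*√((7 + 8*(-10))/(1 - 10))/3)*(-59) = (√6*√((7 - 80)/(-9))/3)*(-59) = (√6*√(-⅑*(-73))/3)*(-59) = (√6*√(73/9)/3)*(-59) = (√6*(√73/3)/3)*(-59) = (√438/9)*(-59) = -59*√438/9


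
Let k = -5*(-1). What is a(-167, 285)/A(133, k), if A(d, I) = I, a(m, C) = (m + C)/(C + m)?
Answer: ⅕ ≈ 0.20000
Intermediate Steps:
k = 5
a(m, C) = 1 (a(m, C) = (C + m)/(C + m) = 1)
a(-167, 285)/A(133, k) = 1/5 = 1*(⅕) = ⅕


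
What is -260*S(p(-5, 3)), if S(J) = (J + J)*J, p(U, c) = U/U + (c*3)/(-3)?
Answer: -2080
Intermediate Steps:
p(U, c) = 1 - c (p(U, c) = 1 + (3*c)*(-⅓) = 1 - c)
S(J) = 2*J² (S(J) = (2*J)*J = 2*J²)
-260*S(p(-5, 3)) = -520*(1 - 1*3)² = -520*(1 - 3)² = -520*(-2)² = -520*4 = -260*8 = -2080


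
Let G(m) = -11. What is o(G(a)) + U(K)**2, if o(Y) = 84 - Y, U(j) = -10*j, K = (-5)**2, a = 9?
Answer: 62595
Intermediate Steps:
K = 25
U(j) = -10*j (U(j) = -5*2*j = -10*j)
o(G(a)) + U(K)**2 = (84 - 1*(-11)) + (-10*25)**2 = (84 + 11) + (-250)**2 = 95 + 62500 = 62595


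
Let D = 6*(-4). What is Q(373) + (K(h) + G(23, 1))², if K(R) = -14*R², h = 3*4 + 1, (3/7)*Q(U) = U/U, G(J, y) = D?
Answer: 17136307/3 ≈ 5.7121e+6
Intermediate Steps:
D = -24
G(J, y) = -24
Q(U) = 7/3 (Q(U) = 7*(U/U)/3 = (7/3)*1 = 7/3)
h = 13 (h = 12 + 1 = 13)
Q(373) + (K(h) + G(23, 1))² = 7/3 + (-14*13² - 24)² = 7/3 + (-14*169 - 24)² = 7/3 + (-2366 - 24)² = 7/3 + (-2390)² = 7/3 + 5712100 = 17136307/3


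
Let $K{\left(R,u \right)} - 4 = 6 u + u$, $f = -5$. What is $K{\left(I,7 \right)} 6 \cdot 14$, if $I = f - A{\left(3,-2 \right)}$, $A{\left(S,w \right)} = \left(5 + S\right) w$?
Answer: $4452$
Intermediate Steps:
$A{\left(S,w \right)} = w \left(5 + S\right)$
$I = 11$ ($I = -5 - - 2 \left(5 + 3\right) = -5 - \left(-2\right) 8 = -5 - -16 = -5 + 16 = 11$)
$K{\left(R,u \right)} = 4 + 7 u$ ($K{\left(R,u \right)} = 4 + \left(6 u + u\right) = 4 + 7 u$)
$K{\left(I,7 \right)} 6 \cdot 14 = \left(4 + 7 \cdot 7\right) 6 \cdot 14 = \left(4 + 49\right) 6 \cdot 14 = 53 \cdot 6 \cdot 14 = 318 \cdot 14 = 4452$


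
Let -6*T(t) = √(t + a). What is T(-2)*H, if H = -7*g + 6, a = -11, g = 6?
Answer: 6*I*√13 ≈ 21.633*I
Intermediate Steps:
H = -36 (H = -7*6 + 6 = -42 + 6 = -36)
T(t) = -√(-11 + t)/6 (T(t) = -√(t - 11)/6 = -√(-11 + t)/6)
T(-2)*H = -√(-11 - 2)/6*(-36) = -I*√13/6*(-36) = 6*I*√13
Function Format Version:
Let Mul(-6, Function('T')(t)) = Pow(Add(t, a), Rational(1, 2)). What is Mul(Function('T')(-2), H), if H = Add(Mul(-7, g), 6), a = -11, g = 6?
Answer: Mul(6, I, Pow(13, Rational(1, 2))) ≈ Mul(21.633, I)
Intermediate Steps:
H = -36 (H = Add(Mul(-7, 6), 6) = Add(-42, 6) = -36)
Function('T')(t) = Mul(Rational(-1, 6), Pow(Add(-11, t), Rational(1, 2))) (Function('T')(t) = Mul(Rational(-1, 6), Pow(Add(t, -11), Rational(1, 2))) = Mul(Rational(-1, 6), Pow(Add(-11, t), Rational(1, 2))))
Mul(Function('T')(-2), H) = Mul(Mul(Rational(-1, 6), Pow(Add(-11, -2), Rational(1, 2))), -36) = Mul(Mul(Rational(-1, 6), Pow(-13, Rational(1, 2))), -36) = Mul(Mul(Rational(-1, 6), Mul(I, Pow(13, Rational(1, 2)))), -36) = Mul(Mul(Rational(-1, 6), I, Pow(13, Rational(1, 2))), -36) = Mul(6, I, Pow(13, Rational(1, 2)))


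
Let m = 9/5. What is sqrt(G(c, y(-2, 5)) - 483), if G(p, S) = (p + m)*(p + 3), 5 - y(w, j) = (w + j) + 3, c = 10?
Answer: 4*I*sqrt(515)/5 ≈ 18.155*I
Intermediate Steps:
m = 9/5 (m = 9*(1/5) = 9/5 ≈ 1.8000)
y(w, j) = 2 - j - w (y(w, j) = 5 - ((w + j) + 3) = 5 - ((j + w) + 3) = 5 - (3 + j + w) = 5 + (-3 - j - w) = 2 - j - w)
G(p, S) = (3 + p)*(9/5 + p) (G(p, S) = (p + 9/5)*(p + 3) = (9/5 + p)*(3 + p) = (3 + p)*(9/5 + p))
sqrt(G(c, y(-2, 5)) - 483) = sqrt((27/5 + 10**2 + (24/5)*10) - 483) = sqrt((27/5 + 100 + 48) - 483) = sqrt(767/5 - 483) = sqrt(-1648/5) = 4*I*sqrt(515)/5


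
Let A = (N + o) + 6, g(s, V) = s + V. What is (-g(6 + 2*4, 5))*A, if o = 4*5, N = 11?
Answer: -703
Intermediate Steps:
o = 20
g(s, V) = V + s
A = 37 (A = (11 + 20) + 6 = 31 + 6 = 37)
(-g(6 + 2*4, 5))*A = -(5 + (6 + 2*4))*37 = -(5 + (6 + 8))*37 = -(5 + 14)*37 = -1*19*37 = -19*37 = -703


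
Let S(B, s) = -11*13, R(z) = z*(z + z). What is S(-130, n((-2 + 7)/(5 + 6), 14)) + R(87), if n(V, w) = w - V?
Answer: 14995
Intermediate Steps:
R(z) = 2*z² (R(z) = z*(2*z) = 2*z²)
S(B, s) = -143
S(-130, n((-2 + 7)/(5 + 6), 14)) + R(87) = -143 + 2*87² = -143 + 2*7569 = -143 + 15138 = 14995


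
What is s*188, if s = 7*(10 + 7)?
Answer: 22372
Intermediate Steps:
s = 119 (s = 7*17 = 119)
s*188 = 119*188 = 22372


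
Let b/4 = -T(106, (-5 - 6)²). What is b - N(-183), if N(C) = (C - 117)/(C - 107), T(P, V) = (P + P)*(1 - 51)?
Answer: 1229570/29 ≈ 42399.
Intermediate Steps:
T(P, V) = -100*P (T(P, V) = (2*P)*(-50) = -100*P)
N(C) = (-117 + C)/(-107 + C)
b = 42400 (b = 4*(-(-100)*106) = 4*(-1*(-10600)) = 4*10600 = 42400)
b - N(-183) = 42400 - (-117 - 183)/(-107 - 183) = 42400 - (-300)/(-290) = 42400 - (-1)*(-300)/290 = 42400 - 1*30/29 = 42400 - 30/29 = 1229570/29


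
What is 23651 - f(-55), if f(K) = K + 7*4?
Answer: 23678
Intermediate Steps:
f(K) = 28 + K (f(K) = K + 28 = 28 + K)
23651 - f(-55) = 23651 - (28 - 55) = 23651 - 1*(-27) = 23651 + 27 = 23678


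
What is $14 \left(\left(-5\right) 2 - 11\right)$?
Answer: $-294$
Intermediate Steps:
$14 \left(\left(-5\right) 2 - 11\right) = 14 \left(-10 - 11\right) = 14 \left(-21\right) = -294$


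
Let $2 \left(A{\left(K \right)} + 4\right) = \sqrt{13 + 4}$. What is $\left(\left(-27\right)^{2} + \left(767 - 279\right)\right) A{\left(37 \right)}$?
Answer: $-4868 + \frac{1217 \sqrt{17}}{2} \approx -2359.1$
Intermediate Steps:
$A{\left(K \right)} = -4 + \frac{\sqrt{17}}{2}$ ($A{\left(K \right)} = -4 + \frac{\sqrt{13 + 4}}{2} = -4 + \frac{\sqrt{17}}{2}$)
$\left(\left(-27\right)^{2} + \left(767 - 279\right)\right) A{\left(37 \right)} = \left(\left(-27\right)^{2} + \left(767 - 279\right)\right) \left(-4 + \frac{\sqrt{17}}{2}\right) = \left(729 + \left(767 - 279\right)\right) \left(-4 + \frac{\sqrt{17}}{2}\right) = \left(729 + 488\right) \left(-4 + \frac{\sqrt{17}}{2}\right) = 1217 \left(-4 + \frac{\sqrt{17}}{2}\right) = -4868 + \frac{1217 \sqrt{17}}{2}$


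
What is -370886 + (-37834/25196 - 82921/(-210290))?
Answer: -245641629906823/662308355 ≈ -3.7089e+5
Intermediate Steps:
-370886 + (-37834/25196 - 82921/(-210290)) = -370886 + (-37834*1/25196 - 82921*(-1/210290)) = -370886 + (-18917/12598 + 82921/210290) = -370886 - 733354293/662308355 = -245641629906823/662308355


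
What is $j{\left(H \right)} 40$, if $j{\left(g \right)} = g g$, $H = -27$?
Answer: $29160$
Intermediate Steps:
$j{\left(g \right)} = g^{2}$
$j{\left(H \right)} 40 = \left(-27\right)^{2} \cdot 40 = 729 \cdot 40 = 29160$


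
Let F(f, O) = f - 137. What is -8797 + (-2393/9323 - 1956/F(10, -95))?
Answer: -10397900860/1184021 ≈ -8781.9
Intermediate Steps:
F(f, O) = -137 + f
-8797 + (-2393/9323 - 1956/F(10, -95)) = -8797 + (-2393/9323 - 1956/(-137 + 10)) = -8797 + (-2393*1/9323 - 1956/(-127)) = -8797 + (-2393/9323 - 1956*(-1/127)) = -8797 + (-2393/9323 + 1956/127) = -8797 + 17931877/1184021 = -10397900860/1184021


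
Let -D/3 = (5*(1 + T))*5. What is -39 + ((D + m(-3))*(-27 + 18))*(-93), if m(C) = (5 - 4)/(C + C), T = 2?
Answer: -377007/2 ≈ -1.8850e+5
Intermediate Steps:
m(C) = 1/(2*C)
D = -225 (D = -3*5*(1 + 2)*5 = -3*5*3*5 = -45*5 = -3*75 = -225)
-39 + ((D + m(-3))*(-27 + 18))*(-93) = -39 + ((-225 + (1/2)/(-3))*(-27 + 18))*(-93) = -39 + ((-225 + (1/2)*(-1/3))*(-9))*(-93) = -39 + ((-225 - 1/6)*(-9))*(-93) = -39 - 1351/6*(-9)*(-93) = -39 + (4053/2)*(-93) = -39 - 376929/2 = -377007/2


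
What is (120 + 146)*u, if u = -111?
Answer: -29526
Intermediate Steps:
(120 + 146)*u = (120 + 146)*(-111) = 266*(-111) = -29526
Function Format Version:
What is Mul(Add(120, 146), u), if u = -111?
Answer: -29526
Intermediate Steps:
Mul(Add(120, 146), u) = Mul(Add(120, 146), -111) = Mul(266, -111) = -29526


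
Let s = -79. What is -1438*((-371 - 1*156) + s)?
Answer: 871428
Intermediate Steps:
-1438*((-371 - 1*156) + s) = -1438*((-371 - 1*156) - 79) = -1438*((-371 - 156) - 79) = -1438*(-527 - 79) = -1438*(-606) = 871428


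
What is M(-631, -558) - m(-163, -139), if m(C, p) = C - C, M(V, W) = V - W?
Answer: -73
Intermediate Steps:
m(C, p) = 0
M(-631, -558) - m(-163, -139) = (-631 - 1*(-558)) - 1*0 = (-631 + 558) + 0 = -73 + 0 = -73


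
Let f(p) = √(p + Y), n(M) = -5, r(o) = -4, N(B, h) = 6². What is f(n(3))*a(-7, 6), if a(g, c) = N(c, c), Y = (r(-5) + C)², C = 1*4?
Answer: 36*I*√5 ≈ 80.498*I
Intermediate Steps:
N(B, h) = 36
C = 4
Y = 0 (Y = (-4 + 4)² = 0² = 0)
a(g, c) = 36
f(p) = √p (f(p) = √(p + 0) = √p)
f(n(3))*a(-7, 6) = √(-5)*36 = (I*√5)*36 = 36*I*√5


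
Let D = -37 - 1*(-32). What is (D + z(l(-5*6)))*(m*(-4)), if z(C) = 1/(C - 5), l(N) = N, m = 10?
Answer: 1408/7 ≈ 201.14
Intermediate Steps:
z(C) = 1/(-5 + C)
D = -5 (D = -37 + 32 = -5)
(D + z(l(-5*6)))*(m*(-4)) = (-5 + 1/(-5 - 5*6))*(10*(-4)) = (-5 + 1/(-5 - 30))*(-40) = (-5 + 1/(-35))*(-40) = (-5 - 1/35)*(-40) = -176/35*(-40) = 1408/7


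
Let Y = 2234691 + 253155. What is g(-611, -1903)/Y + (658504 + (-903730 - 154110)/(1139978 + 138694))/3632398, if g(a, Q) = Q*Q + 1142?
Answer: 14077571247571406/8597591529635229 ≈ 1.6374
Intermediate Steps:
Y = 2487846
g(a, Q) = 1142 + Q**2 (g(a, Q) = Q**2 + 1142 = 1142 + Q**2)
g(-611, -1903)/Y + (658504 + (-903730 - 154110)/(1139978 + 138694))/3632398 = (1142 + (-1903)**2)/2487846 + (658504 + (-903730 - 154110)/(1139978 + 138694))/3632398 = (1142 + 3621409)*(1/2487846) + (658504 - 1057840/1278672)*(1/3632398) = 3622551*(1/2487846) + (658504 - 1057840*1/1278672)*(1/3632398) = 1207517/829282 + (658504 - 66115/79917)*(1/3632398) = 1207517/829282 + (52625598053/79917)*(1/3632398) = 1207517/829282 + 7517942579/41470050138 = 14077571247571406/8597591529635229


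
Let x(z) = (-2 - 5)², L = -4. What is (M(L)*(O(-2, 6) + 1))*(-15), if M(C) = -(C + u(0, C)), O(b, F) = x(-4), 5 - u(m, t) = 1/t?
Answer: 1875/2 ≈ 937.50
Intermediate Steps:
u(m, t) = 5 - 1/t
x(z) = 49 (x(z) = (-7)² = 49)
O(b, F) = 49
M(C) = -5 + 1/C - C (M(C) = -(C + (5 - 1/C)) = -(5 + C - 1/C) = -5 + 1/C - C)
(M(L)*(O(-2, 6) + 1))*(-15) = ((-5 + 1/(-4) - 1*(-4))*(49 + 1))*(-15) = ((-5 - ¼ + 4)*50)*(-15) = -5/4*50*(-15) = -125/2*(-15) = 1875/2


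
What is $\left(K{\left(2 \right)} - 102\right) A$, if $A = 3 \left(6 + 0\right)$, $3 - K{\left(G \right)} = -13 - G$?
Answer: $-1512$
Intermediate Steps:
$K{\left(G \right)} = 16 + G$ ($K{\left(G \right)} = 3 - \left(-13 - G\right) = 3 + \left(13 + G\right) = 16 + G$)
$A = 18$ ($A = 3 \cdot 6 = 18$)
$\left(K{\left(2 \right)} - 102\right) A = \left(\left(16 + 2\right) - 102\right) 18 = \left(18 - 102\right) 18 = \left(-84\right) 18 = -1512$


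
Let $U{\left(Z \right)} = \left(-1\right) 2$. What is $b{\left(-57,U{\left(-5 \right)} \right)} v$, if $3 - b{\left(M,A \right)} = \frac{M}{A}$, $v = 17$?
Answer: $- \frac{867}{2} \approx -433.5$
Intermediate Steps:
$U{\left(Z \right)} = -2$
$b{\left(M,A \right)} = 3 - \frac{M}{A}$
$b{\left(-57,U{\left(-5 \right)} \right)} v = \left(3 - - \frac{57}{-2}\right) 17 = \left(3 - \left(-57\right) \left(- \frac{1}{2}\right)\right) 17 = \left(3 - \frac{57}{2}\right) 17 = \left(- \frac{51}{2}\right) 17 = - \frac{867}{2}$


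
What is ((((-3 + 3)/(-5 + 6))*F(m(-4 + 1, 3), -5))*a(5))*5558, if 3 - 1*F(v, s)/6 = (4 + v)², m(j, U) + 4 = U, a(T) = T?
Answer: 0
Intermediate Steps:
m(j, U) = -4 + U
F(v, s) = 18 - 6*(4 + v)²
((((-3 + 3)/(-5 + 6))*F(m(-4 + 1, 3), -5))*a(5))*5558 = ((((-3 + 3)/(-5 + 6))*(18 - 6*(4 + (-4 + 3))²))*5)*5558 = (((0/1)*(18 - 6*(4 - 1)²))*5)*5558 = (((0*1)*(18 - 6*3²))*5)*5558 = ((0*(18 - 6*9))*5)*5558 = ((0*(18 - 54))*5)*5558 = ((0*(-36))*5)*5558 = (0*5)*5558 = 0*5558 = 0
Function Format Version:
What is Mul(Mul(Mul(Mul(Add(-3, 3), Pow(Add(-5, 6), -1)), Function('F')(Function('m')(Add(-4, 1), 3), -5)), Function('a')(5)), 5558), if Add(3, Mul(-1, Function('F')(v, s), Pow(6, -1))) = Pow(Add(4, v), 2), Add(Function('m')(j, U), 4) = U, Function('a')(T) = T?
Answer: 0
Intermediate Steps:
Function('m')(j, U) = Add(-4, U)
Function('F')(v, s) = Add(18, Mul(-6, Pow(Add(4, v), 2)))
Mul(Mul(Mul(Mul(Add(-3, 3), Pow(Add(-5, 6), -1)), Function('F')(Function('m')(Add(-4, 1), 3), -5)), Function('a')(5)), 5558) = Mul(Mul(Mul(Mul(Add(-3, 3), Pow(Add(-5, 6), -1)), Add(18, Mul(-6, Pow(Add(4, Add(-4, 3)), 2)))), 5), 5558) = Mul(Mul(Mul(Mul(0, Pow(1, -1)), Add(18, Mul(-6, Pow(Add(4, -1), 2)))), 5), 5558) = Mul(Mul(Mul(Mul(0, 1), Add(18, Mul(-6, Pow(3, 2)))), 5), 5558) = Mul(Mul(Mul(0, Add(18, Mul(-6, 9))), 5), 5558) = Mul(Mul(Mul(0, Add(18, -54)), 5), 5558) = Mul(Mul(Mul(0, -36), 5), 5558) = Mul(Mul(0, 5), 5558) = Mul(0, 5558) = 0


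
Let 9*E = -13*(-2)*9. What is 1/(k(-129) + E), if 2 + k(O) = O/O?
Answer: 1/25 ≈ 0.040000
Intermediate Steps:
E = 26 (E = (-13*(-2)*9)/9 = (26*9)/9 = (⅑)*234 = 26)
k(O) = -1 (k(O) = -2 + O/O = -2 + 1 = -1)
1/(k(-129) + E) = 1/(-1 + 26) = 1/25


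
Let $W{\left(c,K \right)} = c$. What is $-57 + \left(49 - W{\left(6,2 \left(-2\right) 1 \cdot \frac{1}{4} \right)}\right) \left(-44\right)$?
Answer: $-1949$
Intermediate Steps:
$-57 + \left(49 - W{\left(6,2 \left(-2\right) 1 \cdot \frac{1}{4} \right)}\right) \left(-44\right) = -57 + \left(49 - 6\right) \left(-44\right) = -57 + 43 \left(-44\right) = -57 - 1892 = -1949$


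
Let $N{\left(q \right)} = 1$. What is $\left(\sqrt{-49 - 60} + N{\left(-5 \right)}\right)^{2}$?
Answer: $\left(1 + i \sqrt{109}\right)^{2} \approx -108.0 + 20.881 i$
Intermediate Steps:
$\left(\sqrt{-49 - 60} + N{\left(-5 \right)}\right)^{2} = \left(\sqrt{-49 - 60} + 1\right)^{2} = \left(\sqrt{-109} + 1\right)^{2} = \left(i \sqrt{109} + 1\right)^{2} = \left(1 + i \sqrt{109}\right)^{2}$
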